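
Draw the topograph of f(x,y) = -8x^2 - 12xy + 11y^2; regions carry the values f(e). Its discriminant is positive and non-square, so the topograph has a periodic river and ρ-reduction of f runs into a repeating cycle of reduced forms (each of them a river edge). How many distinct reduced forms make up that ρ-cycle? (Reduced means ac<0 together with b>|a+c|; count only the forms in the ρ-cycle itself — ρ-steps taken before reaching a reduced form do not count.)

D = 496, ⌊√D⌋ = 22
descent: ρ → (11,12,-8)  [lands on river]
river: ρ → (-8,20,3)
river: ρ → (3,22,-1)
river: ρ → (-1,22,3)
river: ρ → (3,20,-8)
river: ρ → (-8,12,11)
river: ρ → (11,10,-9)
river: ρ → (-9,8,12)
river: ρ → (12,16,-5)
river: ρ → (-5,14,15)
river: ρ → (15,16,-4)
river: ρ → (-4,16,15)
river: ρ → (15,14,-5)
river: ρ → (-5,16,12)
river: ρ → (12,8,-9)
river: ρ → (-9,10,11)
ρ-cycle length = 16 (tail of 1 descent step not counted)

16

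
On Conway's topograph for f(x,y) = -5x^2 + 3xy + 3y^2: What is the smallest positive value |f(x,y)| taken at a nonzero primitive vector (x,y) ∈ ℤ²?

river: ρ → (3,3,-5)
river: ρ → (-5,7,1)
river: ρ → (1,7,-5)
river: ρ → (-5,3,3)
closes: descent 0, river 4
min |a| on river = 1

1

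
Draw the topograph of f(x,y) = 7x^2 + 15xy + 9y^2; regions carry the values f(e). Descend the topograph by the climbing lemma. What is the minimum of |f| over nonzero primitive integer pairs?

translate: b→1 (≡15 mod 14), so (7,15,9)→(7,1,1)
flip: (7,1,1)→(1,-1,7)
translate: b→1 (≡-1 mod 2), so (1,-1,7)→(1,1,7)
reduced (well bottom): (1,1,7) with a≤c, −a<b≤a
well minimum = a = 1

1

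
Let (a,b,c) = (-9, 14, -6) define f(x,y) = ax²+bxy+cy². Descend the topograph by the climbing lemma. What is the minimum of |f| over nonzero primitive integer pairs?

translate: b→4 (≡-14 mod 18), so (9,-14,6)→(9,4,1)
flip: (9,4,1)→(1,-4,9)
translate: b→0 (≡-4 mod 2), so (1,-4,9)→(1,0,5)
reduced (well bottom): (1,0,5) with a≤c, −a<b≤a
well minimum |f| = |-1| = 1 (negative-definite)

1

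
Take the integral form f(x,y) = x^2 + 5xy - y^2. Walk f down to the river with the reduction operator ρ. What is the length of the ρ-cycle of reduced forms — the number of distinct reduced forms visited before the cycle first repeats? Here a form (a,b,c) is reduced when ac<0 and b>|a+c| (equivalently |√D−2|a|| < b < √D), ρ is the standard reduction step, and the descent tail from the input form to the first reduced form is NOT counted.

D = 29, ⌊√D⌋ = 5
river: ρ → (-1,5,1)
river: ρ → (1,5,-1)
ρ-cycle length = 2 (tail of 0 descent steps not counted)

2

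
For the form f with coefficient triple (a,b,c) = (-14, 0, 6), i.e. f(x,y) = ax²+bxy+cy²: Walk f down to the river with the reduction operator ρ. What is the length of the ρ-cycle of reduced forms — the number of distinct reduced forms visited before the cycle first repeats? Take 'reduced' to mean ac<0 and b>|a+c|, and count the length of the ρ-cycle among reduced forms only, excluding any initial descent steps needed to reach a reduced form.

D = 336, ⌊√D⌋ = 18
descent: ρ → (6,12,-8)  [lands on river]
river: ρ → (-8,4,10)
river: ρ → (10,16,-2)
river: ρ → (-2,16,10)
river: ρ → (10,4,-8)
river: ρ → (-8,12,6)
ρ-cycle length = 6 (tail of 1 descent step not counted)

6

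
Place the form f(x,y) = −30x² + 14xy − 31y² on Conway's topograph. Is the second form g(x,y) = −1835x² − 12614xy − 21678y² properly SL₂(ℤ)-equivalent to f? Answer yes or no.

D₁ = -3524, D₂ = -3524
f is negative-definite; reduce −f:
−f: reduced (well bottom): (30,-14,31) with a≤c, −a<b≤a
flip sign back: reduced form of f is (-30,14,-31)
g is negative-definite; reduce −g:
−g: translate: b→1604 (≡12614 mod 3670), so (1835,12614,21678)→(1835,1604,351)
−g: flip: (1835,1604,351)→(351,-1604,1835)
−g: translate: b→-200 (≡-1604 mod 702), so (351,-1604,1835)→(351,-200,31)
−g: flip: (351,-200,31)→(31,200,351)
−g: translate: b→14 (≡200 mod 62), so (31,200,351)→(31,14,30)
−g: flip: (31,14,30)→(30,-14,31)
−g: reduced (well bottom): (30,-14,31) with a≤c, −a<b≤a
flip sign back: reduced form of g is (-30,14,-31)
reduced forms (-30, 14, -31) vs (-30, 14, -31) ⇒ equivalent

yes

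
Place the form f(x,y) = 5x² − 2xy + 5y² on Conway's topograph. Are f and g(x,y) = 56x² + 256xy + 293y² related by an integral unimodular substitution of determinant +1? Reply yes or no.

D₁ = -96, D₂ = -96
f: flip: (5,-2,5)→(5,2,5)
f: reduced (well bottom): (5,2,5) with a≤c, −a<b≤a
g: translate: b→32 (≡256 mod 112), so (56,256,293)→(56,32,5)
g: flip: (56,32,5)→(5,-32,56)
g: translate: b→-2 (≡-32 mod 10), so (5,-32,56)→(5,-2,5)
g: flip: (5,-2,5)→(5,2,5)
g: reduced (well bottom): (5,2,5) with a≤c, −a<b≤a
reduced forms (5, 2, 5) vs (5, 2, 5) ⇒ equivalent

yes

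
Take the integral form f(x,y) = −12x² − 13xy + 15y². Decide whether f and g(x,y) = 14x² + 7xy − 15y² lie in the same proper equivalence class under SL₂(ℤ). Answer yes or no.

D₁ = 889, D₂ = 889
river cycle of f (length 42): (15, 13, -12), (-12, 11, 16), (16, 21, -7), (-7, 21, 16), (16, 11, -12), (-12, 13, 15), (15, 17, -10), (-10, 23, 9), (9, 13, -20), (-20, 27, 2), … (32 more)
river cycle of g (length 42): (-15, 23, 6), (6, 25, -11), (-11, 19, 12), (12, 29, -1), (-1, 29, 12), (12, 19, -11), (-11, 25, 6), (6, 23, -15), (-15, 7, 14), (14, 21, -8), … (32 more)
cycles differ ⇒ inequivalent

no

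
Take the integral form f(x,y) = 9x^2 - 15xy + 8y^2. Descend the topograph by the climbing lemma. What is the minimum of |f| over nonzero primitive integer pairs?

translate: b→3 (≡-15 mod 18), so (9,-15,8)→(9,3,2)
flip: (9,3,2)→(2,-3,9)
translate: b→1 (≡-3 mod 4), so (2,-3,9)→(2,1,8)
reduced (well bottom): (2,1,8) with a≤c, −a<b≤a
well minimum = a = 2

2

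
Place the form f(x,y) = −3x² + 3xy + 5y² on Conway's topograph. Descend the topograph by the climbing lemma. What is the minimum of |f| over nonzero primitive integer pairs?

river: ρ → (5,7,-1)
river: ρ → (-1,7,5)
river: ρ → (5,3,-3)
river: ρ → (-3,3,5)
closes: descent 0, river 4
min |a| on river = 1

1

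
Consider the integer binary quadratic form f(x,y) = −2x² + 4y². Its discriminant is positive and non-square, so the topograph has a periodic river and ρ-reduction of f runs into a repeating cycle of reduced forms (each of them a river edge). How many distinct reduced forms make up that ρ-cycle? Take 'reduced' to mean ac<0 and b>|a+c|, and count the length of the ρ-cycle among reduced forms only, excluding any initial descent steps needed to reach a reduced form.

D = 32, ⌊√D⌋ = 5
descent: ρ → (4,0,-2)
descent: ρ → (-2,4,2)  [lands on river]
river: ρ → (2,4,-2)
ρ-cycle length = 2 (tail of 2 descent steps not counted)

2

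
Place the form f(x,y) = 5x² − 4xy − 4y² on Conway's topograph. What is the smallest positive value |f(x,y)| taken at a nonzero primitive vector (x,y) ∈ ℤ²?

descent: ρ → (-4,4,5)  [lands on river]
river: ρ → (5,6,-3)
river: ρ → (-3,6,5)
river: ρ → (5,4,-4)
closes: descent 1, river 4
min |a| on river = 3

3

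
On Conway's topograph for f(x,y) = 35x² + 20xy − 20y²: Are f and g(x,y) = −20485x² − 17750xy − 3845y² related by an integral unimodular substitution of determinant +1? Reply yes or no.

D₁ = 3200, D₂ = 3200
river cycle of f (length 4): (-20, 20, 35), (35, 50, -5), (-5, 50, 35), (35, 20, -20)
river cycle of g (length 4): (-20, 20, 35), (35, 50, -5), (-5, 50, 35), (35, 20, -20)
cycles coincide ⇒ equivalent

yes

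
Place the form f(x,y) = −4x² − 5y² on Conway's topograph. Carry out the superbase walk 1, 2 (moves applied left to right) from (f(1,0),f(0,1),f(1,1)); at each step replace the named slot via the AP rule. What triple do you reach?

start (-4,-5,-9) = (f(1,0),f(0,1),f(1,1))
replace slot 1: 2·((-5)+(-9)) − (-4) = -24 → (-24,-5,-9)
replace slot 2: 2·((-24)+(-9)) − (-5) = -61 → (-24,-61,-9)

-24,-61,-9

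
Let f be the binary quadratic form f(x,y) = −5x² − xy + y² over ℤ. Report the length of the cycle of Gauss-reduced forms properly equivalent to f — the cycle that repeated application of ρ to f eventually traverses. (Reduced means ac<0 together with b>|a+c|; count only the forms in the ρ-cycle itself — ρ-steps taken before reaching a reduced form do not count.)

D = 21, ⌊√D⌋ = 4
descent: ρ → (1,3,-3)  [lands on river]
river: ρ → (-3,3,1)
ρ-cycle length = 2 (tail of 1 descent step not counted)

2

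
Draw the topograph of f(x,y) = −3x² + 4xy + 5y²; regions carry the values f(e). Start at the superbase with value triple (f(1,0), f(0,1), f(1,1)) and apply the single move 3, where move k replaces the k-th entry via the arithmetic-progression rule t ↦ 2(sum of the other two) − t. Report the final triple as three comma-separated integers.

start (-3,5,6) = (f(1,0),f(0,1),f(1,1))
replace slot 3: 2·((-3)+5) − 6 = -2 → (-3,5,-2)

-3,5,-2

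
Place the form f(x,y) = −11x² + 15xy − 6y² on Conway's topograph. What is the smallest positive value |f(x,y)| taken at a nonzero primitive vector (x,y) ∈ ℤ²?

translate: b→7 (≡-15 mod 22), so (11,-15,6)→(11,7,2)
flip: (11,7,2)→(2,-7,11)
translate: b→1 (≡-7 mod 4), so (2,-7,11)→(2,1,5)
reduced (well bottom): (2,1,5) with a≤c, −a<b≤a
well minimum |f| = |-2| = 2 (negative-definite)

2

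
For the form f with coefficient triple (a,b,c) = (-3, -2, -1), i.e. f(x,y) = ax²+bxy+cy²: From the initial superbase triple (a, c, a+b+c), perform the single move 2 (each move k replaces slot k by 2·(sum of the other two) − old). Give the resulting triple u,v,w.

start (-3,-1,-6) = (f(1,0),f(0,1),f(1,1))
replace slot 2: 2·((-3)+(-6)) − (-1) = -17 → (-3,-17,-6)

-3,-17,-6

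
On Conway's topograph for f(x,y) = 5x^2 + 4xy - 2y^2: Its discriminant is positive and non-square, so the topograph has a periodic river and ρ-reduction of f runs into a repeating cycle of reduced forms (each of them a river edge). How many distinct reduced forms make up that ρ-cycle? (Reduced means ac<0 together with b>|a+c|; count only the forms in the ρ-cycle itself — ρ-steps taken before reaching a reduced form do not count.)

D = 56, ⌊√D⌋ = 7
river: ρ → (-2,4,5)
river: ρ → (5,6,-1)
river: ρ → (-1,6,5)
river: ρ → (5,4,-2)
ρ-cycle length = 4 (tail of 0 descent steps not counted)

4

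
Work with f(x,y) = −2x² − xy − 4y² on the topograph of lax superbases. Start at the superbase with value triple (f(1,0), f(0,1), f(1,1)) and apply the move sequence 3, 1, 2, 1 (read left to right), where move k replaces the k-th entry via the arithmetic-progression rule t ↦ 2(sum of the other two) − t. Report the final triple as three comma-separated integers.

start (-2,-4,-7) = (f(1,0),f(0,1),f(1,1))
replace slot 3: 2·((-2)+(-4)) − (-7) = -5 → (-2,-4,-5)
replace slot 1: 2·((-4)+(-5)) − (-2) = -16 → (-16,-4,-5)
replace slot 2: 2·((-16)+(-5)) − (-4) = -38 → (-16,-38,-5)
replace slot 1: 2·((-38)+(-5)) − (-16) = -70 → (-70,-38,-5)

-70,-38,-5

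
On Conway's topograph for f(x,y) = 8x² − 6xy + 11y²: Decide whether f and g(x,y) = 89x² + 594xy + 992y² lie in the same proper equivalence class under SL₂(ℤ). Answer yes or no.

D₁ = -316, D₂ = -316
f: reduced (well bottom): (8,-6,11) with a≤c, −a<b≤a
g: translate: b→60 (≡594 mod 178), so (89,594,992)→(89,60,11)
g: flip: (89,60,11)→(11,-60,89)
g: translate: b→6 (≡-60 mod 22), so (11,-60,89)→(11,6,8)
g: flip: (11,6,8)→(8,-6,11)
g: reduced (well bottom): (8,-6,11) with a≤c, −a<b≤a
reduced forms (8, -6, 11) vs (8, -6, 11) ⇒ equivalent

yes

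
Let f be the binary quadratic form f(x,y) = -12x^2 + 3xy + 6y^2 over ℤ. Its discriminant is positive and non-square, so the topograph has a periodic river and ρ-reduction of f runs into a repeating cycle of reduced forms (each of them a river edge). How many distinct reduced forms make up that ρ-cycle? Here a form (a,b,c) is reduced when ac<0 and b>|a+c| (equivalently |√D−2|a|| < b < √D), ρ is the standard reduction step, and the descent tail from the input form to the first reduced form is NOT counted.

D = 297, ⌊√D⌋ = 17
descent: ρ → (6,9,-9)  [lands on river]
river: ρ → (-9,9,6)
river: ρ → (6,15,-3)
river: ρ → (-3,15,6)
ρ-cycle length = 4 (tail of 1 descent step not counted)

4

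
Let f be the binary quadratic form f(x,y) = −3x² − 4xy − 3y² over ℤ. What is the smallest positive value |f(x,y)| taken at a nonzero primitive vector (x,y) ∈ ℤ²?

translate: b→-2 (≡4 mod 6), so (3,4,3)→(3,-2,2)
flip: (3,-2,2)→(2,2,3)
reduced (well bottom): (2,2,3) with a≤c, −a<b≤a
well minimum |f| = |-2| = 2 (negative-definite)

2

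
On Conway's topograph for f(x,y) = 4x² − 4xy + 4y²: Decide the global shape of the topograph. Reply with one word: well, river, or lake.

D = b²−4ac = (-4)² − 4·4·4 = -48
D < 0 ⇒ definite ⇒ every region one sign ⇒ single well

well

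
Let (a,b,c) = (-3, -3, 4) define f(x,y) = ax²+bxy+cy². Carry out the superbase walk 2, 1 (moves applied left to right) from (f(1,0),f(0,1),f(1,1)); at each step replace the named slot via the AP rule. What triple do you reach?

start (-3,4,-2) = (f(1,0),f(0,1),f(1,1))
replace slot 2: 2·((-3)+(-2)) − 4 = -14 → (-3,-14,-2)
replace slot 1: 2·((-14)+(-2)) − (-3) = -29 → (-29,-14,-2)

-29,-14,-2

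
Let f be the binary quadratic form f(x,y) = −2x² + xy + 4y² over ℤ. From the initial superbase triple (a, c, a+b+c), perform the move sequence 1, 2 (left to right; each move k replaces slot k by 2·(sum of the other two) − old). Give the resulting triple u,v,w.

start (-2,4,3) = (f(1,0),f(0,1),f(1,1))
replace slot 1: 2·(4+3) − (-2) = 16 → (16,4,3)
replace slot 2: 2·(16+3) − 4 = 34 → (16,34,3)

16,34,3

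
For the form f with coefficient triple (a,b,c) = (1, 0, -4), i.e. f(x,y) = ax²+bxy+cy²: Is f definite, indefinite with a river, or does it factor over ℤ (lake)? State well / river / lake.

D = b²−4ac = 0² − 4·1·(-4) = 16
D = 4² is a perfect square ⇒ form factors over ℤ ⇒ lakes

lake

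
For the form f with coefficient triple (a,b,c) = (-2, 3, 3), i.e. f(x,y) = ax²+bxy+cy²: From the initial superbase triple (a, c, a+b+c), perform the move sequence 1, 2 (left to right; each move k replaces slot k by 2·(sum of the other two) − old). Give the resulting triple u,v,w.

start (-2,3,4) = (f(1,0),f(0,1),f(1,1))
replace slot 1: 2·(3+4) − (-2) = 16 → (16,3,4)
replace slot 2: 2·(16+4) − 3 = 37 → (16,37,4)

16,37,4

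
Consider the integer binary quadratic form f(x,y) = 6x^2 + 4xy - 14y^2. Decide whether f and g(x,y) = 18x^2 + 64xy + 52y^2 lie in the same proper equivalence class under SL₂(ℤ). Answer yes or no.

D₁ = 352, D₂ = 352
river cycle of f (length 6): (6, 16, -4), (-4, 16, 6), (6, 8, -12), (-12, 16, 2), (2, 16, -12), (-12, 8, 6)
river cycle of g (length 6): (6, 8, -12), (-12, 16, 2), (2, 16, -12), (-12, 8, 6), (6, 16, -4), (-4, 16, 6)
cycles coincide ⇒ equivalent

yes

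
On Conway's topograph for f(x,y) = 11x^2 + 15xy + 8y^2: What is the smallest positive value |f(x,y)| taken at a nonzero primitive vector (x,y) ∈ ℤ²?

translate: b→-7 (≡15 mod 22), so (11,15,8)→(11,-7,4)
flip: (11,-7,4)→(4,7,11)
translate: b→-1 (≡7 mod 8), so (4,7,11)→(4,-1,8)
reduced (well bottom): (4,-1,8) with a≤c, −a<b≤a
well minimum = a = 4

4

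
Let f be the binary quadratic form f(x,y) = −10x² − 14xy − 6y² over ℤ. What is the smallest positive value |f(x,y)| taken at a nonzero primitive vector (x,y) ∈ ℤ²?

translate: b→-6 (≡14 mod 20), so (10,14,6)→(10,-6,2)
flip: (10,-6,2)→(2,6,10)
translate: b→2 (≡6 mod 4), so (2,6,10)→(2,2,6)
reduced (well bottom): (2,2,6) with a≤c, −a<b≤a
well minimum |f| = |-2| = 2 (negative-definite)

2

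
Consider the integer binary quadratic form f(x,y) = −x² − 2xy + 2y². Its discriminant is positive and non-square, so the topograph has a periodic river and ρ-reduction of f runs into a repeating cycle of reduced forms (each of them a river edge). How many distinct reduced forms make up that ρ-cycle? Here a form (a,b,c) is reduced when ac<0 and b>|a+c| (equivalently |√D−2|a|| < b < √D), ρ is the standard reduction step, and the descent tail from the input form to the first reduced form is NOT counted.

D = 12, ⌊√D⌋ = 3
descent: ρ → (2,2,-1)  [lands on river]
river: ρ → (-1,2,2)
ρ-cycle length = 2 (tail of 1 descent step not counted)

2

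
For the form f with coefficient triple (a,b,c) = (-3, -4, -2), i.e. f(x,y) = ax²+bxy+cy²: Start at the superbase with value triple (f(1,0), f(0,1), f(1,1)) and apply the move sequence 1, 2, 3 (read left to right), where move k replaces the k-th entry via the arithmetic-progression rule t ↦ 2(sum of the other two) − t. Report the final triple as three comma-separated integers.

start (-3,-2,-9) = (f(1,0),f(0,1),f(1,1))
replace slot 1: 2·((-2)+(-9)) − (-3) = -19 → (-19,-2,-9)
replace slot 2: 2·((-19)+(-9)) − (-2) = -54 → (-19,-54,-9)
replace slot 3: 2·((-19)+(-54)) − (-9) = -137 → (-19,-54,-137)

-19,-54,-137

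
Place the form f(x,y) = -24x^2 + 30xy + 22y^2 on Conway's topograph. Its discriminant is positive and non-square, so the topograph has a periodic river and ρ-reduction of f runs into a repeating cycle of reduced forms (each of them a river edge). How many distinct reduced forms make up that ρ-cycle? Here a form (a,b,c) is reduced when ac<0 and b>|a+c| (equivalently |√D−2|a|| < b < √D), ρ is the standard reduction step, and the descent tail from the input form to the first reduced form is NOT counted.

D = 3012, ⌊√D⌋ = 54
river: ρ → (22,14,-32)
river: ρ → (-32,50,4)
river: ρ → (4,54,-6)
river: ρ → (-6,54,4)
river: ρ → (4,50,-32)
river: ρ → (-32,14,22)
river: ρ → (22,30,-24)
river: ρ → (-24,18,28)
river: ρ → (28,38,-14)
river: ρ → (-14,46,16)
river: ρ → (16,50,-8)
river: ρ → (-8,46,28)
river: ρ → (28,10,-26)
river: ρ → (-26,42,12)
river: ρ → (12,54,-2)
river: ρ → (-2,54,12)
river: ρ → (12,42,-26)
river: ρ → (-26,10,28)
river: ρ → (28,46,-8)
river: ρ → (-8,50,16)
river: ρ → (16,46,-14)
river: ρ → (-14,38,28)
river: ρ → (28,18,-24)
river: ρ → (-24,30,22)
ρ-cycle length = 24 (tail of 0 descent steps not counted)

24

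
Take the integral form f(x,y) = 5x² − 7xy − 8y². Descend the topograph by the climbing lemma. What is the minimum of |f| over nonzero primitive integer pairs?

descent: ρ → (-8,7,5)  [lands on river]
river: ρ → (5,13,-2)
river: ρ → (-2,11,11)
river: ρ → (11,11,-2)
river: ρ → (-2,13,5)
river: ρ → (5,7,-8)
river: ρ → (-8,9,4)
river: ρ → (4,7,-10)
river: ρ → (-10,13,1)
river: ρ → (1,13,-10)
river: ρ → (-10,7,4)
river: ρ → (4,9,-8)
closes: descent 1, river 12
min |a| on river = 1

1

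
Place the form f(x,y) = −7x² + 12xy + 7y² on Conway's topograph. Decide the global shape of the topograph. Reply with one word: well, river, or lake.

D = b²−4ac = 12² − 4·(-7)·7 = 340
D > 0 non-square ⇒ indefinite ⇒ periodic river

river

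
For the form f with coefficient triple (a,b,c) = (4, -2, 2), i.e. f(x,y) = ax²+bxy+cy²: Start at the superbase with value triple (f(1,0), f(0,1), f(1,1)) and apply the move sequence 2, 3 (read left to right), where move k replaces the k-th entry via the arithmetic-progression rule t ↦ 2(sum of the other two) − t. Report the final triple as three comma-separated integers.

start (4,2,4) = (f(1,0),f(0,1),f(1,1))
replace slot 2: 2·(4+4) − 2 = 14 → (4,14,4)
replace slot 3: 2·(4+14) − 4 = 32 → (4,14,32)

4,14,32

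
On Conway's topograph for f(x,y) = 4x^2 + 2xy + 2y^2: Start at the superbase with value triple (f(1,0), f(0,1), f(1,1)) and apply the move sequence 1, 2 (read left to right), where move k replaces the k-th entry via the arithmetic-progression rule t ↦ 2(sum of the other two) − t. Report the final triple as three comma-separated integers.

start (4,2,8) = (f(1,0),f(0,1),f(1,1))
replace slot 1: 2·(2+8) − 4 = 16 → (16,2,8)
replace slot 2: 2·(16+8) − 2 = 46 → (16,46,8)

16,46,8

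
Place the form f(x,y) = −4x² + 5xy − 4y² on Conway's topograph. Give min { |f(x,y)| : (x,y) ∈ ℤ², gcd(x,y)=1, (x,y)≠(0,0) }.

translate: b→3 (≡-5 mod 8), so (4,-5,4)→(4,3,3)
flip: (4,3,3)→(3,-3,4)
translate: b→3 (≡-3 mod 6), so (3,-3,4)→(3,3,4)
reduced (well bottom): (3,3,4) with a≤c, −a<b≤a
well minimum |f| = |-3| = 3 (negative-definite)

3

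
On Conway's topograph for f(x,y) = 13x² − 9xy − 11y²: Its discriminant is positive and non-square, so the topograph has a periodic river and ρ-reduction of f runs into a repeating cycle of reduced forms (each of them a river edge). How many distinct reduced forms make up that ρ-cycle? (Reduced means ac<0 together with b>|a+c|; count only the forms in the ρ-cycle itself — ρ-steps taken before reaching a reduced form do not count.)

D = 653, ⌊√D⌋ = 25
descent: ρ → (-11,9,13)  [lands on river]
river: ρ → (13,17,-7)
river: ρ → (-7,25,1)
river: ρ → (1,25,-7)
river: ρ → (-7,17,13)
river: ρ → (13,9,-11)
river: ρ → (-11,13,11)
river: ρ → (11,9,-13)
river: ρ → (-13,17,7)
river: ρ → (7,25,-1)
river: ρ → (-1,25,7)
river: ρ → (7,17,-13)
river: ρ → (-13,9,11)
river: ρ → (11,13,-11)
ρ-cycle length = 14 (tail of 1 descent step not counted)

14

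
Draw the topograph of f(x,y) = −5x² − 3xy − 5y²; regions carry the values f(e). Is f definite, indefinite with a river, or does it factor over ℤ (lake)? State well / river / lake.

D = b²−4ac = (-3)² − 4·(-5)·(-5) = -91
D < 0 ⇒ definite ⇒ every region one sign ⇒ single well

well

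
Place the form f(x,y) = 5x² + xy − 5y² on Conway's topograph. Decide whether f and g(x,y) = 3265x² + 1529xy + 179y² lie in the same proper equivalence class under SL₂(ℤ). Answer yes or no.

D₁ = 101, D₂ = 101
river cycle of f (length 6): (-5, 9, 1), (1, 9, -5), (-5, 1, 5), (5, 9, -1), (-1, 9, 5), (5, 1, -5)
river cycle of g (length 6): (-1, 9, 5), (5, 1, -5), (-5, 9, 1), (1, 9, -5), (-5, 1, 5), (5, 9, -1)
cycles coincide ⇒ equivalent

yes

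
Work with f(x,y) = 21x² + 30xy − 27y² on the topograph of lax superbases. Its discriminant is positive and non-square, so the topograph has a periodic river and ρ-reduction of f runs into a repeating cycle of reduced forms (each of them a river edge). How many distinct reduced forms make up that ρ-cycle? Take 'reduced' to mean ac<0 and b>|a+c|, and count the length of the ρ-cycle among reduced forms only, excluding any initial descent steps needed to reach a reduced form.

D = 3168, ⌊√D⌋ = 56
river: ρ → (-27,24,24)
river: ρ → (24,24,-27)
river: ρ → (-27,30,21)
river: ρ → (21,54,-3)
river: ρ → (-3,54,21)
river: ρ → (21,30,-27)
ρ-cycle length = 6 (tail of 0 descent steps not counted)

6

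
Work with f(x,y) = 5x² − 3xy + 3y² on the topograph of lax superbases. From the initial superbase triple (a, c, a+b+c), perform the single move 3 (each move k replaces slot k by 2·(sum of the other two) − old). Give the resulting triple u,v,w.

start (5,3,5) = (f(1,0),f(0,1),f(1,1))
replace slot 3: 2·(5+3) − 5 = 11 → (5,3,11)

5,3,11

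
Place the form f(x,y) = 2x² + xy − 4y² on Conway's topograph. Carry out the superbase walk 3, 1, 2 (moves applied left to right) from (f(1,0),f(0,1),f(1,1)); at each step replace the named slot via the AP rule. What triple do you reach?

start (2,-4,-1) = (f(1,0),f(0,1),f(1,1))
replace slot 3: 2·(2+(-4)) − (-1) = -3 → (2,-4,-3)
replace slot 1: 2·((-4)+(-3)) − 2 = -16 → (-16,-4,-3)
replace slot 2: 2·((-16)+(-3)) − (-4) = -34 → (-16,-34,-3)

-16,-34,-3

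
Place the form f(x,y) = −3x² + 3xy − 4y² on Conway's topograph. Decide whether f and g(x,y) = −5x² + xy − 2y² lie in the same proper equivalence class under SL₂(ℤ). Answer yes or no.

D₁ = -39, D₂ = -39
f is negative-definite; reduce −f:
−f: translate: b→3 (≡-3 mod 6), so (3,-3,4)→(3,3,4)
−f: reduced (well bottom): (3,3,4) with a≤c, −a<b≤a
flip sign back: reduced form of f is (-3,-3,-4)
g is negative-definite; reduce −g:
−g: flip: (5,-1,2)→(2,1,5)
−g: reduced (well bottom): (2,1,5) with a≤c, −a<b≤a
flip sign back: reduced form of g is (-2,-1,-5)
reduced forms (-3, -3, -4) vs (-2, -1, -5) ⇒ inequivalent

no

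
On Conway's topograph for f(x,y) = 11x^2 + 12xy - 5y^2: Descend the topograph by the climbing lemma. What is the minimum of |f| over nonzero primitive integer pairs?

river: ρ → (-5,18,2)
river: ρ → (2,18,-5)
river: ρ → (-5,12,11)
river: ρ → (11,10,-6)
river: ρ → (-6,14,7)
river: ρ → (7,14,-6)
river: ρ → (-6,10,11)
river: ρ → (11,12,-5)
closes: descent 0, river 8
min |a| on river = 2

2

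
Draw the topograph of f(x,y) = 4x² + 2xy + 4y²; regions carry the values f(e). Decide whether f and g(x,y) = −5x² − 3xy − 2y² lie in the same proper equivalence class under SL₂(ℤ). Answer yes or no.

D₁ = -60, D₂ = -31
discriminants differ ⇒ not SL₂(ℤ)-equivalent

no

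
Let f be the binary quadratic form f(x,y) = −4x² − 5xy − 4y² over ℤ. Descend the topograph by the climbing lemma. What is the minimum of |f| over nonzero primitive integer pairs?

translate: b→-3 (≡5 mod 8), so (4,5,4)→(4,-3,3)
flip: (4,-3,3)→(3,3,4)
reduced (well bottom): (3,3,4) with a≤c, −a<b≤a
well minimum |f| = |-3| = 3 (negative-definite)

3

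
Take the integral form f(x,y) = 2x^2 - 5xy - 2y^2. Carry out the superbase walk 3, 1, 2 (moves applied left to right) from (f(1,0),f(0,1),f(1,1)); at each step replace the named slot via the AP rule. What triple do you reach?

start (2,-2,-5) = (f(1,0),f(0,1),f(1,1))
replace slot 3: 2·(2+(-2)) − (-5) = 5 → (2,-2,5)
replace slot 1: 2·((-2)+5) − 2 = 4 → (4,-2,5)
replace slot 2: 2·(4+5) − (-2) = 20 → (4,20,5)

4,20,5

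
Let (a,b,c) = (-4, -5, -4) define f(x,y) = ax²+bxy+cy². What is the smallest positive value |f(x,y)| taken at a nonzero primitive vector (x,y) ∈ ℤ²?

translate: b→-3 (≡5 mod 8), so (4,5,4)→(4,-3,3)
flip: (4,-3,3)→(3,3,4)
reduced (well bottom): (3,3,4) with a≤c, −a<b≤a
well minimum |f| = |-3| = 3 (negative-definite)

3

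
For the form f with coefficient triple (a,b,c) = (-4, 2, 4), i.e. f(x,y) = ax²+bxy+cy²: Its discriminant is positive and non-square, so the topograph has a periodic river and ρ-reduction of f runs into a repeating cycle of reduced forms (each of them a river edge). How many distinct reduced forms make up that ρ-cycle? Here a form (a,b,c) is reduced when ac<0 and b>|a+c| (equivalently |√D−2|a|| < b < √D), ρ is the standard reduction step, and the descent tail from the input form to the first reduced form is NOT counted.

D = 68, ⌊√D⌋ = 8
river: ρ → (4,6,-2)
river: ρ → (-2,6,4)
river: ρ → (4,2,-4)
river: ρ → (-4,6,2)
river: ρ → (2,6,-4)
river: ρ → (-4,2,4)
ρ-cycle length = 6 (tail of 0 descent steps not counted)

6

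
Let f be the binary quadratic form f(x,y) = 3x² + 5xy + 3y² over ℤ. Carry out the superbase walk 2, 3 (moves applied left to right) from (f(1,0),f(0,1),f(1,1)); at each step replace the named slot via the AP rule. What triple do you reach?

start (3,3,11) = (f(1,0),f(0,1),f(1,1))
replace slot 2: 2·(3+11) − 3 = 25 → (3,25,11)
replace slot 3: 2·(3+25) − 11 = 45 → (3,25,45)

3,25,45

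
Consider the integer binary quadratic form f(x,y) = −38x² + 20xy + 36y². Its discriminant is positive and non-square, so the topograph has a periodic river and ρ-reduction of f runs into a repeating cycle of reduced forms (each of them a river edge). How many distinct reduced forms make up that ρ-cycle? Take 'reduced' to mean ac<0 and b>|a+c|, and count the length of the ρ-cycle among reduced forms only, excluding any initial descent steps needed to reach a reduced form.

D = 5872, ⌊√D⌋ = 76
river: ρ → (36,52,-22)
river: ρ → (-22,36,52)
river: ρ → (52,68,-6)
river: ρ → (-6,76,4)
river: ρ → (4,76,-6)
river: ρ → (-6,68,52)
river: ρ → (52,36,-22)
river: ρ → (-22,52,36)
river: ρ → (36,20,-38)
river: ρ → (-38,56,18)
river: ρ → (18,52,-44)
river: ρ → (-44,36,26)
river: ρ → (26,68,-12)
river: ρ → (-12,76,2)
river: ρ → (2,76,-12)
river: ρ → (-12,68,26)
river: ρ → (26,36,-44)
river: ρ → (-44,52,18)
river: ρ → (18,56,-38)
river: ρ → (-38,20,36)
ρ-cycle length = 20 (tail of 0 descent steps not counted)

20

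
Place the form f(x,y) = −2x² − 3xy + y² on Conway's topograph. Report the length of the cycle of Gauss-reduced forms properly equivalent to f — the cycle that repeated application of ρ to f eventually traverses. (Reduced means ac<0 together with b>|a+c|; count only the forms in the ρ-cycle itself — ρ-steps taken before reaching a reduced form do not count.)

D = 17, ⌊√D⌋ = 4
descent: ρ → (1,3,-2)  [lands on river]
river: ρ → (-2,1,2)
river: ρ → (2,3,-1)
river: ρ → (-1,3,2)
river: ρ → (2,1,-2)
river: ρ → (-2,3,1)
ρ-cycle length = 6 (tail of 1 descent step not counted)

6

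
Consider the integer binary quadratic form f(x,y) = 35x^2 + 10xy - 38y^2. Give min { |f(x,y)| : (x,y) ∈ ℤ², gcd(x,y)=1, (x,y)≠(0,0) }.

river: ρ → (-38,66,7)
river: ρ → (7,60,-65)
river: ρ → (-65,70,2)
river: ρ → (2,70,-65)
river: ρ → (-65,60,7)
river: ρ → (7,66,-38)
river: ρ → (-38,10,35)
river: ρ → (35,60,-13)
river: ρ → (-13,70,10)
river: ρ → (10,70,-13)
river: ρ → (-13,60,35)
river: ρ → (35,10,-38)
closes: descent 0, river 12
min |a| on river = 2

2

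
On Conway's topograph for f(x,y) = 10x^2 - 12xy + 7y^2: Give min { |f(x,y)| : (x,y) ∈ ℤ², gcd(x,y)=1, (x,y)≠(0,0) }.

translate: b→8 (≡-12 mod 20), so (10,-12,7)→(10,8,5)
flip: (10,8,5)→(5,-8,10)
translate: b→2 (≡-8 mod 10), so (5,-8,10)→(5,2,7)
reduced (well bottom): (5,2,7) with a≤c, −a<b≤a
well minimum = a = 5

5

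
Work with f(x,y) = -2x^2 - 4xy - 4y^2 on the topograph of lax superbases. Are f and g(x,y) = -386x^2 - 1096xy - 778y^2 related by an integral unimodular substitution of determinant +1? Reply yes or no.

D₁ = -16, D₂ = -16
f is negative-definite; reduce −f:
−f: translate: b→0 (≡4 mod 4), so (2,4,4)→(2,0,2)
−f: reduced (well bottom): (2,0,2) with a≤c, −a<b≤a
flip sign back: reduced form of f is (-2,0,-2)
g is negative-definite; reduce −g:
−g: translate: b→324 (≡1096 mod 772), so (386,1096,778)→(386,324,68)
−g: flip: (386,324,68)→(68,-324,386)
−g: translate: b→-52 (≡-324 mod 136), so (68,-324,386)→(68,-52,10)
−g: flip: (68,-52,10)→(10,52,68)
−g: translate: b→-8 (≡52 mod 20), so (10,52,68)→(10,-8,2)
−g: flip: (10,-8,2)→(2,8,10)
−g: translate: b→0 (≡8 mod 4), so (2,8,10)→(2,0,2)
−g: reduced (well bottom): (2,0,2) with a≤c, −a<b≤a
flip sign back: reduced form of g is (-2,0,-2)
reduced forms (-2, 0, -2) vs (-2, 0, -2) ⇒ equivalent

yes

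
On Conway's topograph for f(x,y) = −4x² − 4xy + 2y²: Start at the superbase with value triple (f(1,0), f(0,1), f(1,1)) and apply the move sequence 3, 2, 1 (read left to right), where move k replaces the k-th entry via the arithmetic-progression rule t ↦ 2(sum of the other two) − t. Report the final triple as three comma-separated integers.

start (-4,2,-6) = (f(1,0),f(0,1),f(1,1))
replace slot 3: 2·((-4)+2) − (-6) = 2 → (-4,2,2)
replace slot 2: 2·((-4)+2) − 2 = -6 → (-4,-6,2)
replace slot 1: 2·((-6)+2) − (-4) = -4 → (-4,-6,2)

-4,-6,2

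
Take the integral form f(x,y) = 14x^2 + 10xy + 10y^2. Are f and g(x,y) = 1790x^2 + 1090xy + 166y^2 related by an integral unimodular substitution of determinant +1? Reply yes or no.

D₁ = -460, D₂ = -460
f: flip: (14,10,10)→(10,-10,14)
f: translate: b→10 (≡-10 mod 20), so (10,-10,14)→(10,10,14)
f: reduced (well bottom): (10,10,14) with a≤c, −a<b≤a
g: flip: (1790,1090,166)→(166,-1090,1790)
g: translate: b→-94 (≡-1090 mod 332), so (166,-1090,1790)→(166,-94,14)
g: flip: (166,-94,14)→(14,94,166)
g: translate: b→10 (≡94 mod 28), so (14,94,166)→(14,10,10)
g: flip: (14,10,10)→(10,-10,14)
g: translate: b→10 (≡-10 mod 20), so (10,-10,14)→(10,10,14)
g: reduced (well bottom): (10,10,14) with a≤c, −a<b≤a
reduced forms (10, 10, 14) vs (10, 10, 14) ⇒ equivalent

yes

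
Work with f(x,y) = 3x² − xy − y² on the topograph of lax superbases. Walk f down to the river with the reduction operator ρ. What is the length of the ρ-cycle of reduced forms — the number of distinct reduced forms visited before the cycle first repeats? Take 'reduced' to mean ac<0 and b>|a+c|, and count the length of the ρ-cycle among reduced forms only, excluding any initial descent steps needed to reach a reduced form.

D = 13, ⌊√D⌋ = 3
descent: ρ → (-1,3,1)  [lands on river]
river: ρ → (1,3,-1)
ρ-cycle length = 2 (tail of 1 descent step not counted)

2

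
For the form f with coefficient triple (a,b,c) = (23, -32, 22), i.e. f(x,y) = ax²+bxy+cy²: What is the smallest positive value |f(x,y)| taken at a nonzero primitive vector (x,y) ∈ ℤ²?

translate: b→14 (≡-32 mod 46), so (23,-32,22)→(23,14,13)
flip: (23,14,13)→(13,-14,23)
translate: b→12 (≡-14 mod 26), so (13,-14,23)→(13,12,22)
reduced (well bottom): (13,12,22) with a≤c, −a<b≤a
well minimum = a = 13

13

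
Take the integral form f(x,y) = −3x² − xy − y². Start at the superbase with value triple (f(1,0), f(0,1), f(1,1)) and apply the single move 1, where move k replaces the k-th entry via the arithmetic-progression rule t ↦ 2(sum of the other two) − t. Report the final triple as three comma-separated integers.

start (-3,-1,-5) = (f(1,0),f(0,1),f(1,1))
replace slot 1: 2·((-1)+(-5)) − (-3) = -9 → (-9,-1,-5)

-9,-1,-5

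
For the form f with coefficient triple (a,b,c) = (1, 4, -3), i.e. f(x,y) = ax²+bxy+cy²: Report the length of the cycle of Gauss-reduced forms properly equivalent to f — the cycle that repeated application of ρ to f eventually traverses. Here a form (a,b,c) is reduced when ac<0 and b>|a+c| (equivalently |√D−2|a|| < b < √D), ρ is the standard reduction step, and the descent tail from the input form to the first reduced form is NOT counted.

D = 28, ⌊√D⌋ = 5
river: ρ → (-3,2,2)
river: ρ → (2,2,-3)
river: ρ → (-3,4,1)
river: ρ → (1,4,-3)
ρ-cycle length = 4 (tail of 0 descent steps not counted)

4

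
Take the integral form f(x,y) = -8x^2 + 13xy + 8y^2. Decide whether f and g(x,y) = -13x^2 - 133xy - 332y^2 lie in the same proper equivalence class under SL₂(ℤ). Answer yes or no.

D₁ = 425, D₂ = 425
river cycle of f (length 10): (8, 19, -2), (-2, 17, 17), (17, 17, -2), (-2, 19, 8), (8, 13, -8), (-8, 19, 2), (2, 17, -17), (-17, 17, 2), (2, 19, -8), (-8, 13, 8)
river cycle of g (length 10): (8, 19, -2), (-2, 17, 17), (17, 17, -2), (-2, 19, 8), (8, 13, -8), (-8, 19, 2), (2, 17, -17), (-17, 17, 2), (2, 19, -8), (-8, 13, 8)
cycles coincide ⇒ equivalent

yes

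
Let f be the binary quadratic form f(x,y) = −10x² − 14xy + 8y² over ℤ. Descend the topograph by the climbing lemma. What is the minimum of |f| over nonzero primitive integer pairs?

descent: ρ → (8,14,-10)  [lands on river]
river: ρ → (-10,6,12)
river: ρ → (12,18,-4)
river: ρ → (-4,22,2)
river: ρ → (2,22,-4)
river: ρ → (-4,18,12)
river: ρ → (12,6,-10)
river: ρ → (-10,14,8)
river: ρ → (8,18,-6)
river: ρ → (-6,18,8)
closes: descent 1, river 10
min |a| on river = 2

2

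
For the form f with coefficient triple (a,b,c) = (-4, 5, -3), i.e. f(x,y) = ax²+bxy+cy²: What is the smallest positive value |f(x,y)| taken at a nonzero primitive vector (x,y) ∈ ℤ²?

translate: b→3 (≡-5 mod 8), so (4,-5,3)→(4,3,2)
flip: (4,3,2)→(2,-3,4)
translate: b→1 (≡-3 mod 4), so (2,-3,4)→(2,1,3)
reduced (well bottom): (2,1,3) with a≤c, −a<b≤a
well minimum |f| = |-2| = 2 (negative-definite)

2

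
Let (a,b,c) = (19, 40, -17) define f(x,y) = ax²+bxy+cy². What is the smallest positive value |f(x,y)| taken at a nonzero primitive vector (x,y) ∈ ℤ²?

river: ρ → (-17,28,31)
river: ρ → (31,34,-14)
river: ρ → (-14,50,7)
river: ρ → (7,48,-21)
river: ρ → (-21,36,19)
river: ρ → (19,40,-17)
closes: descent 0, river 6
min |a| on river = 7

7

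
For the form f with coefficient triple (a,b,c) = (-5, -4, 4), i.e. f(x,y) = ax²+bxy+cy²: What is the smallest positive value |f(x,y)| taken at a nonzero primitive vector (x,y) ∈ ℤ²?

descent: ρ → (4,4,-5)  [lands on river]
river: ρ → (-5,6,3)
river: ρ → (3,6,-5)
river: ρ → (-5,4,4)
closes: descent 1, river 4
min |a| on river = 3

3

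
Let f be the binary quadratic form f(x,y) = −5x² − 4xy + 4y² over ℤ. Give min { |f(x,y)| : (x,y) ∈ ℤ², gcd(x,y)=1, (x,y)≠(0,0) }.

descent: ρ → (4,4,-5)  [lands on river]
river: ρ → (-5,6,3)
river: ρ → (3,6,-5)
river: ρ → (-5,4,4)
closes: descent 1, river 4
min |a| on river = 3

3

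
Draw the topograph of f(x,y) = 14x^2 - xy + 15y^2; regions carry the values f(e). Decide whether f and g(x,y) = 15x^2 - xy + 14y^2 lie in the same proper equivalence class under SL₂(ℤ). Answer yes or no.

D₁ = -839, D₂ = -839
f: reduced (well bottom): (14,-1,15) with a≤c, −a<b≤a
g: flip: (15,-1,14)→(14,1,15)
g: reduced (well bottom): (14,1,15) with a≤c, −a<b≤a
reduced forms (14, -1, 15) vs (14, 1, 15) ⇒ inequivalent

no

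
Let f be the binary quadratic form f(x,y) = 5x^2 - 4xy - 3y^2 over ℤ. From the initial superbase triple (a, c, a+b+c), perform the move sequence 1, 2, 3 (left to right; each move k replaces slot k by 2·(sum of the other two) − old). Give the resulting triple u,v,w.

start (5,-3,-2) = (f(1,0),f(0,1),f(1,1))
replace slot 1: 2·((-3)+(-2)) − 5 = -15 → (-15,-3,-2)
replace slot 2: 2·((-15)+(-2)) − (-3) = -31 → (-15,-31,-2)
replace slot 3: 2·((-15)+(-31)) − (-2) = -90 → (-15,-31,-90)

-15,-31,-90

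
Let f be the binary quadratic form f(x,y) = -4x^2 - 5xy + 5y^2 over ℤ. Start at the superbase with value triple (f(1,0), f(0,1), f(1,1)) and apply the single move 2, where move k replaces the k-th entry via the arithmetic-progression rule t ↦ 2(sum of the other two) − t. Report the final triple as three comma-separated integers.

start (-4,5,-4) = (f(1,0),f(0,1),f(1,1))
replace slot 2: 2·((-4)+(-4)) − 5 = -21 → (-4,-21,-4)

-4,-21,-4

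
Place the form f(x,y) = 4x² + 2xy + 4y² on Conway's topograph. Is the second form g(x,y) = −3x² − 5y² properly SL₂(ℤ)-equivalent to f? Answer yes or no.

D₁ = -60, D₂ = -60
f: reduced (well bottom): (4,2,4) with a≤c, −a<b≤a
g is negative-definite; reduce −g:
−g: reduced (well bottom): (3,0,5) with a≤c, −a<b≤a
flip sign back: reduced form of g is (-3,0,-5)
reduced forms (4, 2, 4) vs (-3, 0, -5) ⇒ inequivalent

no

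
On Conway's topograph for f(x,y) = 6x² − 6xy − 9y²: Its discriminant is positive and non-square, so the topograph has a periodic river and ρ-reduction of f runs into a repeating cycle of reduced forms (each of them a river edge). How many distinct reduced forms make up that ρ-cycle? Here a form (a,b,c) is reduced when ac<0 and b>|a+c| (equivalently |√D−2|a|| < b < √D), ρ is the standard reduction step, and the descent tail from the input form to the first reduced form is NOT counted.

D = 252, ⌊√D⌋ = 15
descent: ρ → (-9,6,6)  [lands on river]
river: ρ → (6,6,-9)
river: ρ → (-9,12,3)
river: ρ → (3,12,-9)
ρ-cycle length = 4 (tail of 1 descent step not counted)

4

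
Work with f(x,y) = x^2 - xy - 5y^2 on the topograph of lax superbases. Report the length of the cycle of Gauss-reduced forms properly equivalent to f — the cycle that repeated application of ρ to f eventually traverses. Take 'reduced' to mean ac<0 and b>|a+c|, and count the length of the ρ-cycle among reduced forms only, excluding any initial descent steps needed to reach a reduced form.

D = 21, ⌊√D⌋ = 4
descent: ρ → (-5,1,1)
descent: ρ → (1,3,-3)  [lands on river]
river: ρ → (-3,3,1)
ρ-cycle length = 2 (tail of 2 descent steps not counted)

2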